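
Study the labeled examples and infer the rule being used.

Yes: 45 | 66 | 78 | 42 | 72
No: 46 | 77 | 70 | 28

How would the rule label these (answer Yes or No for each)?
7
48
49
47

No, Yes, No, No

The simplest hypothesis consistent with all the labels is: multiple of 3.
7: 7 = 3·2 + 1 — fails this test, so No. 48: 48 = 3·16 — fits, so Yes. 49: 49 = 3·16 + 1 — fails this test, so No. 47: 47 = 3·15 + 2 — fails this test, so No.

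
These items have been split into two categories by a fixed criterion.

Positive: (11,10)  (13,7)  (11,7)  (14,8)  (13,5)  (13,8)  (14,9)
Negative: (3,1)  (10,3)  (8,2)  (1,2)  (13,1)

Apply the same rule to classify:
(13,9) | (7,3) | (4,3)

The rule appears to be: sum ≥ 18.
(13,9) — 13+9 = 22, hence Positive. (7,3) — 7+3 = 10, hence Negative. (4,3) — 4+3 = 7, hence Negative.

Positive, Negative, Negative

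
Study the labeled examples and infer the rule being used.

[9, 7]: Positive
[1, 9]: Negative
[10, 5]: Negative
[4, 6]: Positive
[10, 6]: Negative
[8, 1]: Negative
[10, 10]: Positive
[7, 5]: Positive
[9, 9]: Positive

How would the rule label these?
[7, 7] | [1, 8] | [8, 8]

Positive, Negative, Positive

The rule appears to be: |first − second| ≤ 2.
[7, 7] → |7−7| = 0 → Positive.
[1, 8] → |1−8| = 7 → Negative.
[8, 8] → |8−8| = 0 → Positive.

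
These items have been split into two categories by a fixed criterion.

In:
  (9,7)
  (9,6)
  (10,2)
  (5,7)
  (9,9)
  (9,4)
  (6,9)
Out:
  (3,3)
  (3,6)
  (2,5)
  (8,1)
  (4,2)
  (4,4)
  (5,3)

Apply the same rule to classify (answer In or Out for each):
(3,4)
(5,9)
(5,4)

Out, In, Out

One predicate separates the groups cleanly: sum ≥ 12.
(3,4): 3+4 = 7, doesn't match → Out. (5,9): 5+9 = 14, satisfies this → In. (5,4): 5+4 = 9, doesn't match → Out.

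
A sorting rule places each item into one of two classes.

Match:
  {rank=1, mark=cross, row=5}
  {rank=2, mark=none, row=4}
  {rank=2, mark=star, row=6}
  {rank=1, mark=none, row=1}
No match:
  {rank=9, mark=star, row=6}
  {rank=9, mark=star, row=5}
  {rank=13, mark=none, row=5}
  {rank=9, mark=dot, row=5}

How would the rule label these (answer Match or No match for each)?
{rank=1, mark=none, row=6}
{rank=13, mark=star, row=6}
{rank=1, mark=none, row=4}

Match, No match, Match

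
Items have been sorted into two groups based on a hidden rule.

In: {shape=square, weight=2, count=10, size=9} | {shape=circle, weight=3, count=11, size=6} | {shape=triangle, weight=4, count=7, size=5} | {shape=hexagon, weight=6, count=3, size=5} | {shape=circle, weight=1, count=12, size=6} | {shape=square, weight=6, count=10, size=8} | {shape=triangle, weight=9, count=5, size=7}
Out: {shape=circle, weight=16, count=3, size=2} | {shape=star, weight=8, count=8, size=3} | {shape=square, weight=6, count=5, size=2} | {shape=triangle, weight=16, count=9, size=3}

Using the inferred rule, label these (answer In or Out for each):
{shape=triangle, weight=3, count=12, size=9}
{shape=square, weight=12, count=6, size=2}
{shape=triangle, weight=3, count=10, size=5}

One predicate separates the groups cleanly: size ≥ 5.
In: {shape=triangle, weight=3, count=12, size=9}, since size = 9. Out: {shape=square, weight=12, count=6, size=2}, since size = 2. In: {shape=triangle, weight=3, count=10, size=5}, since size = 5.

In, Out, In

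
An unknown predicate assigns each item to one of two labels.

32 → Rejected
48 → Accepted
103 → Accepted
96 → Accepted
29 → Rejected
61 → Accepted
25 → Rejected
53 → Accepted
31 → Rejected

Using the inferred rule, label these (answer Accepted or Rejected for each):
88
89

Accepted, Accepted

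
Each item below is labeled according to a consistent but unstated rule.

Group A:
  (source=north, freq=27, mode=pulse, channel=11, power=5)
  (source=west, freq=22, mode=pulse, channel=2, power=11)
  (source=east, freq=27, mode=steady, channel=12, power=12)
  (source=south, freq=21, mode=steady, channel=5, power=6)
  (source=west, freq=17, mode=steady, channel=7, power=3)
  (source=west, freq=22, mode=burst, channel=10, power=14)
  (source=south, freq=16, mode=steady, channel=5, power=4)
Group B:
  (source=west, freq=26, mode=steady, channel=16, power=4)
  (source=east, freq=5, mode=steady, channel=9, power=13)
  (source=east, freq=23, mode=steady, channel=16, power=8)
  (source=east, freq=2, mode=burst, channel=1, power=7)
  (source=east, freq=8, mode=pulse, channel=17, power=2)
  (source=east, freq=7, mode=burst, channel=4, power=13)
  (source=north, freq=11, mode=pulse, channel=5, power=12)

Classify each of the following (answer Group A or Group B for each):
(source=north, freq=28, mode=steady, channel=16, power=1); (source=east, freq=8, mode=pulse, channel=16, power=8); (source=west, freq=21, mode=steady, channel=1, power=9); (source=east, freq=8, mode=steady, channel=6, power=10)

All 'Group A' examples share one property — freq ≥ 16 AND channel ≤ 12 — and every 'Group B' example lacks it.

Group B, Group B, Group A, Group B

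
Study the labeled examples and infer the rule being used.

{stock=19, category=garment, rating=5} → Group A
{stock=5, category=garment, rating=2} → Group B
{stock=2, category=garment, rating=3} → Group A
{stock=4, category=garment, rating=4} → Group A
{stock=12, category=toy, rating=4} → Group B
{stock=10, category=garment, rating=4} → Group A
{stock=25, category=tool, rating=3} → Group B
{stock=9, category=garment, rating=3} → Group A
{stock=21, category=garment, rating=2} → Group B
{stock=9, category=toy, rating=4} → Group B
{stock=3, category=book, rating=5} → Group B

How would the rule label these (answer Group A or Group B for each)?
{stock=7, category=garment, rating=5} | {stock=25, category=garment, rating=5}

The classifier is using: category is garment AND rating ≥ 3.
{stock=7, category=garment, rating=5}: Group A (category is garment, rating = 5). {stock=25, category=garment, rating=5}: Group A (category is garment, rating = 5).

Group A, Group A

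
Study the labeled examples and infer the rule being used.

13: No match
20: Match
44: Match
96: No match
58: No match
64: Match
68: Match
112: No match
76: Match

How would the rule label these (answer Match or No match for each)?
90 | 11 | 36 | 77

All 'Match' examples share one property — multiple of 4 AND at most 76 — and every 'No match' example lacks it.
90: 90 = 4·22 + 2, 90 > 76, does not pass → No match. 11: 11 = 4·2 + 3, 11 ≤ 76, does not pass → No match. 36: 36 = 4·9, 36 ≤ 76, passes → Match. 77: 77 = 4·19 + 1, 77 > 76, does not pass → No match.

No match, No match, Match, No match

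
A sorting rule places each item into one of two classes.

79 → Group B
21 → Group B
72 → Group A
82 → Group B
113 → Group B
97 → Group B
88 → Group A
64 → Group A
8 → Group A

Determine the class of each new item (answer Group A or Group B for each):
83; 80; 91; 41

Group B, Group A, Group B, Group B

A rule that fits every label: multiple of 4 — true of each 'Group A' example, false of each 'Group B' one.
83 → 83 = 4·20 + 3 → Group B. 80 → 80 = 4·20 → Group A. 91 → 91 = 4·22 + 3 → Group B. 41 → 41 = 4·10 + 1 → Group B.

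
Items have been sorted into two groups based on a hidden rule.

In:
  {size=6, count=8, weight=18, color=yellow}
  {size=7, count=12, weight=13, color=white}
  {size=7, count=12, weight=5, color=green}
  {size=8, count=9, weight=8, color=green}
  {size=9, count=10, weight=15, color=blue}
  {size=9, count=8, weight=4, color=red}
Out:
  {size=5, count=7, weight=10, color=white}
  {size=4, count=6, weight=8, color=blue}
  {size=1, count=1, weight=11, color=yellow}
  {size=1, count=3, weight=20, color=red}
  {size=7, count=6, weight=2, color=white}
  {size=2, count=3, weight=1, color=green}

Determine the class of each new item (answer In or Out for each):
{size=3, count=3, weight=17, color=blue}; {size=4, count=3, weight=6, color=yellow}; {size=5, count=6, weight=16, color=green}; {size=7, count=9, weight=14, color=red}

Out, Out, Out, In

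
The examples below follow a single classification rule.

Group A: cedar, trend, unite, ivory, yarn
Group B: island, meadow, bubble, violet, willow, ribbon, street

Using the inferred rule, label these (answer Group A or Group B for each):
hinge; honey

Group A, Group A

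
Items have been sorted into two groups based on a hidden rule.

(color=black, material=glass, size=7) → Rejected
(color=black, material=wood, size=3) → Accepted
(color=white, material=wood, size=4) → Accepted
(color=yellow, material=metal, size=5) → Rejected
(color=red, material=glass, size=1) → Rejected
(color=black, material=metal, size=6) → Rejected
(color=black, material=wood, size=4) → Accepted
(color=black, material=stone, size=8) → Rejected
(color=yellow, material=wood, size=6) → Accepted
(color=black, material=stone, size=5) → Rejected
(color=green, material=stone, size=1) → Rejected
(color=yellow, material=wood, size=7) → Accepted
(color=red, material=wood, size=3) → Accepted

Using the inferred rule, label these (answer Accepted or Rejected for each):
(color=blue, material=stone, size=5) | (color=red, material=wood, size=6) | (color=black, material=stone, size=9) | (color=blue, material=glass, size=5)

The classifier is using: material is wood.
Rejected: (color=blue, material=stone, size=5), since material is stone. Accepted: (color=red, material=wood, size=6), since material is wood. Rejected: (color=black, material=stone, size=9), since material is stone. Rejected: (color=blue, material=glass, size=5), since material is glass.

Rejected, Accepted, Rejected, Rejected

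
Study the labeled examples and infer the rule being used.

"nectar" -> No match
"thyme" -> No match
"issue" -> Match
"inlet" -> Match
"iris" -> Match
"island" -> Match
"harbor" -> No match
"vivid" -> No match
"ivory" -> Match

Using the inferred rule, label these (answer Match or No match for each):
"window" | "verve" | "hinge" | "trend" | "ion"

'Match' ⟺ starts with 'i'.
"window": starts with 'w', does not fit → No match.
"verve": starts with 'v', does not fit → No match.
"hinge": starts with 'h', does not fit → No match.
"trend": starts with 't', does not fit → No match.
"ion": starts with 'i', meets the rule → Match.

No match, No match, No match, No match, Match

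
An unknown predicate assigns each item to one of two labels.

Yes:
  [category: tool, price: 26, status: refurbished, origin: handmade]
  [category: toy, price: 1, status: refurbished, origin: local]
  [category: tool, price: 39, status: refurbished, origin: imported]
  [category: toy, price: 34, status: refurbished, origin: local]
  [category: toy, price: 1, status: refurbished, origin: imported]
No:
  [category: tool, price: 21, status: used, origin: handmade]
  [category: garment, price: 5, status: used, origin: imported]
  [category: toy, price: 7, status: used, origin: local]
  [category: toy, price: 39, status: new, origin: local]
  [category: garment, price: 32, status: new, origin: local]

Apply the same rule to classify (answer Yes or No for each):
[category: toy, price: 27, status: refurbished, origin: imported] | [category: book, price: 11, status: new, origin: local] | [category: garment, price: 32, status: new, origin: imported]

Yes, No, No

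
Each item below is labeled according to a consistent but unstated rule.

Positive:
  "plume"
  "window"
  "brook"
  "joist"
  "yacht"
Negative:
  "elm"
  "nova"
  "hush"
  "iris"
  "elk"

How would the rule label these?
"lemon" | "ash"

One predicate separates the groups cleanly: length ≥ 5.
"lemon" — length 5, hence Positive. "ash" — length 3, hence Negative.

Positive, Negative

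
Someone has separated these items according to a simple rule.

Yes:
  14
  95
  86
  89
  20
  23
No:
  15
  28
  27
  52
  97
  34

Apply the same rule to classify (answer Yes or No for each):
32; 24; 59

Yes, No, Yes

Every 'Yes' example satisfies: ≡ 2 (mod 3). None of the 'No' examples do.
32 — 32 mod 3 = 2, hence Yes. 24 — 24 mod 3 = 0, hence No. 59 — 59 mod 3 = 2, hence Yes.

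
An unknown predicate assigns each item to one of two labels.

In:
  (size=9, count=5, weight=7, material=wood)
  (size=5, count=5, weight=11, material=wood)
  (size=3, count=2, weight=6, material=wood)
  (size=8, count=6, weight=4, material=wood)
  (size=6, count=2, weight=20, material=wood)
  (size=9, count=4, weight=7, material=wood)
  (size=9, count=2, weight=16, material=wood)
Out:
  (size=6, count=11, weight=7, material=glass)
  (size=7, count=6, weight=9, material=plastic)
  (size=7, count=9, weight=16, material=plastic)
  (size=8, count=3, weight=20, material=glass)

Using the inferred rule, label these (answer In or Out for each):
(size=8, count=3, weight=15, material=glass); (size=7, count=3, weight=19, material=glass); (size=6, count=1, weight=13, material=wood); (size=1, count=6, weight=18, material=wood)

A rule that fits every label: material is wood — true of each 'In' example, false of each 'Out' one.
(size=8, count=3, weight=15, material=glass) → material is glass → Out.
(size=7, count=3, weight=19, material=glass) → material is glass → Out.
(size=6, count=1, weight=13, material=wood) → material is wood → In.
(size=1, count=6, weight=18, material=wood) → material is wood → In.

Out, Out, In, In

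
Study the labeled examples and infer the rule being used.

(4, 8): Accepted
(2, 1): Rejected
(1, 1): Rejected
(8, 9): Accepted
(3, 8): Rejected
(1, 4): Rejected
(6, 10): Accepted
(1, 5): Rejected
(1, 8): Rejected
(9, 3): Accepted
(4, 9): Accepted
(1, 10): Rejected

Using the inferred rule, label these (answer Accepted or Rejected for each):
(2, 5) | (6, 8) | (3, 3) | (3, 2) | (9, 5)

Rejected, Accepted, Rejected, Rejected, Accepted

All 'Accepted' examples share one property — sum ≥ 12 — and every 'Rejected' example lacks it.
Rejected: (2, 5), since 2+5 = 7.
Accepted: (6, 8), since 6+8 = 14.
Rejected: (3, 3), since 3+3 = 6.
Rejected: (3, 2), since 3+2 = 5.
Accepted: (9, 5), since 9+5 = 14.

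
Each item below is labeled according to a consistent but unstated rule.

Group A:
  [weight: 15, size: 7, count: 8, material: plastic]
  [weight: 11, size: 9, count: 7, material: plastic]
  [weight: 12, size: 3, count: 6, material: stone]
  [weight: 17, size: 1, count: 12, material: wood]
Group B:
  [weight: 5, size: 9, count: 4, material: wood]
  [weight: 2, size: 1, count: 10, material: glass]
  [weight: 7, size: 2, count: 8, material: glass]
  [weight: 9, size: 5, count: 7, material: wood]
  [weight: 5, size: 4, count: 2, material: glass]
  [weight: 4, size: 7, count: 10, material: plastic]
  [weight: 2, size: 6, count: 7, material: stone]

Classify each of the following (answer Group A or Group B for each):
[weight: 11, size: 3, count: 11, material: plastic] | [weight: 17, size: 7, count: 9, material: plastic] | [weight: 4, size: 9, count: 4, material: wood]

All 'Group A' examples share one property — weight ≥ 11 — and every 'Group B' example lacks it.

Group A, Group A, Group B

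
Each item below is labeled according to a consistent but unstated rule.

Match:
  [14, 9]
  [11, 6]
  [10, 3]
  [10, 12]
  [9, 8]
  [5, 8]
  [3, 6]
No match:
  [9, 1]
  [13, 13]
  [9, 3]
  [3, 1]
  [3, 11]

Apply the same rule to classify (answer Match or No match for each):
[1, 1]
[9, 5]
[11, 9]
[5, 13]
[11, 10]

No match, No match, No match, No match, Match

Every 'Match' example satisfies: product is even. None of the 'No match' examples do.
[1, 1] → 1·1 = 1 → No match.
[9, 5] → 9·5 = 45 → No match.
[11, 9] → 11·9 = 99 → No match.
[5, 13] → 5·13 = 65 → No match.
[11, 10] → 11·10 = 110 → Match.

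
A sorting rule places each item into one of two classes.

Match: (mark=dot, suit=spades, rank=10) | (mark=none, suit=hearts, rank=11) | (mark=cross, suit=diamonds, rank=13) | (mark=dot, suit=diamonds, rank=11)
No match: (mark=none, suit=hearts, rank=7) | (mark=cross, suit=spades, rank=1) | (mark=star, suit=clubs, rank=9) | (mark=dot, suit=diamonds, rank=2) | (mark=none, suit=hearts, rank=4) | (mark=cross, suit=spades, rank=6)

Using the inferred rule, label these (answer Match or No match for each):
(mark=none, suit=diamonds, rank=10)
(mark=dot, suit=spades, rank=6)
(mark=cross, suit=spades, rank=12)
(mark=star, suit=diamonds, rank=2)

Match, No match, Match, No match

The rule appears to be: rank ≥ 10.
Match: (mark=none, suit=diamonds, rank=10), since rank = 10. No match: (mark=dot, suit=spades, rank=6), since rank = 6. Match: (mark=cross, suit=spades, rank=12), since rank = 12. No match: (mark=star, suit=diamonds, rank=2), since rank = 2.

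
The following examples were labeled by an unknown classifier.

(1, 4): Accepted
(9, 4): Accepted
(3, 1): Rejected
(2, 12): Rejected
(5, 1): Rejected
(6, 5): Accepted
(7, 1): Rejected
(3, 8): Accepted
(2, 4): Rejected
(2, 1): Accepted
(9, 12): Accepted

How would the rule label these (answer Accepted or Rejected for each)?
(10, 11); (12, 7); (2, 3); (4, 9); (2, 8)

Accepted, Accepted, Accepted, Accepted, Rejected

The distinguishing property — sum is odd — holds for all the 'Accepted' cases and none of the 'Rejected' cases.
Accepted: (10, 11), since 10+11 = 21. Accepted: (12, 7), since 12+7 = 19. Accepted: (2, 3), since 2+3 = 5. Accepted: (4, 9), since 4+9 = 13. Rejected: (2, 8), since 2+8 = 10.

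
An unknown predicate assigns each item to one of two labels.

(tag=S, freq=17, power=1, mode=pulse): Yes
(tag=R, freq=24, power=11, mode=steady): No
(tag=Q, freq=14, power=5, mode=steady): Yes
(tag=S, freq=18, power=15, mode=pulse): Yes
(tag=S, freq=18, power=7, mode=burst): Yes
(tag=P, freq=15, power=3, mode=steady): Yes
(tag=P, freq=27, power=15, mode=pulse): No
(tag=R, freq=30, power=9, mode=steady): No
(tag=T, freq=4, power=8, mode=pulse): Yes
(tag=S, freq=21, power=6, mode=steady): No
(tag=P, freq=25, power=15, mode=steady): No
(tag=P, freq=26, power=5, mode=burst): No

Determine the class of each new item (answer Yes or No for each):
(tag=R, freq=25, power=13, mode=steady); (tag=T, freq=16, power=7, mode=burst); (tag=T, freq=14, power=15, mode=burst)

A rule that fits every label: freq ≤ 18 — true of each 'Yes' example, false of each 'No' one.

No, Yes, Yes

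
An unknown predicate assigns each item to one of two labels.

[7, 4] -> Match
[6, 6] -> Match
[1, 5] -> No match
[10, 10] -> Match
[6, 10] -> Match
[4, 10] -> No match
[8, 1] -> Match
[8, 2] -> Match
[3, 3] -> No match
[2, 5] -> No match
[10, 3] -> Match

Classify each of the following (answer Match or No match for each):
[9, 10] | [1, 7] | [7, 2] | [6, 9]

Match, No match, Match, Match

The classifier is using: first ≥ 5.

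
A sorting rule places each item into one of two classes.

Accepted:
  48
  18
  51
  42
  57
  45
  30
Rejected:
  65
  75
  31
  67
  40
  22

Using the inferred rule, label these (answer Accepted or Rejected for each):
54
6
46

The classifier is using: multiple of 3 AND at most 57.
54 — 54 = 3·18, 54 ≤ 57, hence Accepted.
6 — 6 = 3·2, 6 ≤ 57, hence Accepted.
46 — 46 = 3·15 + 1, 46 ≤ 57, hence Rejected.

Accepted, Accepted, Rejected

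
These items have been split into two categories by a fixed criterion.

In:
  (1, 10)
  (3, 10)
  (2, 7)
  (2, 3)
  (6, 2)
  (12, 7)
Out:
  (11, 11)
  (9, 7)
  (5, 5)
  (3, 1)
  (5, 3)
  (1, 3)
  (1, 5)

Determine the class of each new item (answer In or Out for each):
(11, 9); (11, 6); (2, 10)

The simplest hypothesis consistent with all the labels is: product is even.
Out: (11, 9), since 11·9 = 99. In: (11, 6), since 11·6 = 66. In: (2, 10), since 2·10 = 20.

Out, In, In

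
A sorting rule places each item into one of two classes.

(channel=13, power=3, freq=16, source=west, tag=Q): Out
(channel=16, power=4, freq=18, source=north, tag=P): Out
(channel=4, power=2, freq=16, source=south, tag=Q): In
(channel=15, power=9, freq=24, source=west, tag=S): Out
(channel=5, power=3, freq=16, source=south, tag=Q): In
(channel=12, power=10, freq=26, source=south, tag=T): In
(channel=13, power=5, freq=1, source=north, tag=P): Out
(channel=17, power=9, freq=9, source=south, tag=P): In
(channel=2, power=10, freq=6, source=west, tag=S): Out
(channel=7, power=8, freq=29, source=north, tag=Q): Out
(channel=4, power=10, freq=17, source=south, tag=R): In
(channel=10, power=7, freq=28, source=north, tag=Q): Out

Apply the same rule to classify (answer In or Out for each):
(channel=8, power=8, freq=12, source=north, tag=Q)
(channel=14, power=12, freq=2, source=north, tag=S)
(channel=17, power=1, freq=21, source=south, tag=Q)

Out, Out, In

The simplest hypothesis consistent with all the labels is: source is south.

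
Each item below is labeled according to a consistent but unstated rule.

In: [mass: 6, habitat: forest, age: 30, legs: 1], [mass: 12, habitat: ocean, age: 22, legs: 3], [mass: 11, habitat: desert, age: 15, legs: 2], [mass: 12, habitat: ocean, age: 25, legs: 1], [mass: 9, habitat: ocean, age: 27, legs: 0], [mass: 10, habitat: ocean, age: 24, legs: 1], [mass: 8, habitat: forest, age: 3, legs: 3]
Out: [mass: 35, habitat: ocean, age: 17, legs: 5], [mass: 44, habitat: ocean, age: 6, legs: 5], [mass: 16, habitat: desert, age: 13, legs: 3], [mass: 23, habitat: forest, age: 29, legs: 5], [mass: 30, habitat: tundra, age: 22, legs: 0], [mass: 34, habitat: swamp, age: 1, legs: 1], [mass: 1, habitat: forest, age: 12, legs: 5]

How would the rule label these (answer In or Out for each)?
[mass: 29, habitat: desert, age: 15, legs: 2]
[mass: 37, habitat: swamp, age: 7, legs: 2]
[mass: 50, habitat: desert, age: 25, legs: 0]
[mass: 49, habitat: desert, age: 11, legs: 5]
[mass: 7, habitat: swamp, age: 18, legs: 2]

A rule that fits every label: legs ≤ 3 AND mass ≤ 12 — true of each 'In' example, false of each 'Out' one.
[mass: 29, habitat: desert, age: 15, legs: 2]: legs = 2, mass = 29 — does not satisfy this, so Out. [mass: 37, habitat: swamp, age: 7, legs: 2]: legs = 2, mass = 37 — does not satisfy this, so Out. [mass: 50, habitat: desert, age: 25, legs: 0]: legs = 0, mass = 50 — does not satisfy this, so Out. [mass: 49, habitat: desert, age: 11, legs: 5]: legs = 5, mass = 49 — does not satisfy this, so Out. [mass: 7, habitat: swamp, age: 18, legs: 2]: legs = 2, mass = 7 — fits, so In.

Out, Out, Out, Out, In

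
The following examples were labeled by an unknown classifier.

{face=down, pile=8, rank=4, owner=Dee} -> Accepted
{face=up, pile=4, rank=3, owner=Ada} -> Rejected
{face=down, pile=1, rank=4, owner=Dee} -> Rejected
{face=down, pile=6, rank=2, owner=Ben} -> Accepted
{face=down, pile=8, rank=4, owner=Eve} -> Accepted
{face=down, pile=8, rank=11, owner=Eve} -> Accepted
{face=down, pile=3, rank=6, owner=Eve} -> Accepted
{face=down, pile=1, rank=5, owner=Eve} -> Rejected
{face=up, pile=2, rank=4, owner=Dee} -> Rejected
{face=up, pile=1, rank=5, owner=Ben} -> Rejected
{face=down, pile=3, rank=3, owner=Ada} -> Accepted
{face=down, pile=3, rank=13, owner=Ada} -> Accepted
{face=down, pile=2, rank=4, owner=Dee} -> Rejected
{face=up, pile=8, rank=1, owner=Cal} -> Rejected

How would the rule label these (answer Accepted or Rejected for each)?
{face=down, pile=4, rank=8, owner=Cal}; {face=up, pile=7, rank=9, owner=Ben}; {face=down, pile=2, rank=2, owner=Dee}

Rule: face is down AND pile ≥ 3. This holds for each 'Accepted' example and fails for each 'Rejected' one.
Accepted: {face=down, pile=4, rank=8, owner=Cal}, since face is down, pile = 4. Rejected: {face=up, pile=7, rank=9, owner=Ben}, since face is up, pile = 7. Rejected: {face=down, pile=2, rank=2, owner=Dee}, since face is down, pile = 2.

Accepted, Rejected, Rejected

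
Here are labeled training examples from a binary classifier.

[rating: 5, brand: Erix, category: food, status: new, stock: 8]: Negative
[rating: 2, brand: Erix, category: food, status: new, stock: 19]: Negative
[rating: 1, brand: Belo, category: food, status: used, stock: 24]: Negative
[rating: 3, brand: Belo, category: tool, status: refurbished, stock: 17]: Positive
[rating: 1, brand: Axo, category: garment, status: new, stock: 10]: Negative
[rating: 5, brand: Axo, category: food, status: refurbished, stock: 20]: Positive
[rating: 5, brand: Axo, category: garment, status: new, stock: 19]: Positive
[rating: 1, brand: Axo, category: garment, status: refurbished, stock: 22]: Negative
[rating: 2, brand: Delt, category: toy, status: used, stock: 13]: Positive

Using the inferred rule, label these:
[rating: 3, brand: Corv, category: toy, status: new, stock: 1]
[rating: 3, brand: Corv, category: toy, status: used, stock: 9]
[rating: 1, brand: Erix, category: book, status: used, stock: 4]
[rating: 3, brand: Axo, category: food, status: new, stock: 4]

The rule appears to be: brand is not Erix AND rating ≥ 2.

Positive, Positive, Negative, Positive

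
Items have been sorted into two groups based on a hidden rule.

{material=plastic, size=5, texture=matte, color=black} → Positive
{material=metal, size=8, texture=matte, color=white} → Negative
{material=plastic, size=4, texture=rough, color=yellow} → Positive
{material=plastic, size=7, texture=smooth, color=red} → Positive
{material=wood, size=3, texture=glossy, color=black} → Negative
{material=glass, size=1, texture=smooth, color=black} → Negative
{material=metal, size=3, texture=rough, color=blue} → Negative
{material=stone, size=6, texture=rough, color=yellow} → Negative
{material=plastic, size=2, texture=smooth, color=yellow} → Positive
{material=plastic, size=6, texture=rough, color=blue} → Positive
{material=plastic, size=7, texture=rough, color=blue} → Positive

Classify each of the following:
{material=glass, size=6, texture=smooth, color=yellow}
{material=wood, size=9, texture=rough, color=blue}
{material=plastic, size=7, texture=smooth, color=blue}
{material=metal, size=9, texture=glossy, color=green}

Negative, Negative, Positive, Negative

Comparing the two groups points to one rule — material is plastic.
{material=glass, size=6, texture=smooth, color=yellow}: material is glass, lacks this property → Negative.
{material=wood, size=9, texture=rough, color=blue}: material is wood, lacks this property → Negative.
{material=plastic, size=7, texture=smooth, color=blue}: material is plastic, passes → Positive.
{material=metal, size=9, texture=glossy, color=green}: material is metal, lacks this property → Negative.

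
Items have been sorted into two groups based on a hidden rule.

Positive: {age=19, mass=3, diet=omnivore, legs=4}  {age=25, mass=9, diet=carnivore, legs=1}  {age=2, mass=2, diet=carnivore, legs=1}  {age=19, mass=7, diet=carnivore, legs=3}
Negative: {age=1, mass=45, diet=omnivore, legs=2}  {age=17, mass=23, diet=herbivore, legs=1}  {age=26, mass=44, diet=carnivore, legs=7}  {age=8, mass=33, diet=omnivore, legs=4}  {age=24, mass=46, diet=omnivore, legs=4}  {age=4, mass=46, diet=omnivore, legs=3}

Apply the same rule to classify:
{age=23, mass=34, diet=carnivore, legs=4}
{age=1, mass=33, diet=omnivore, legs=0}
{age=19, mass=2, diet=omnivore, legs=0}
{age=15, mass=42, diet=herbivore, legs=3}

Every 'Positive' example satisfies: mass ≤ 9. None of the 'Negative' examples do.
{age=23, mass=34, diet=carnivore, legs=4} → mass = 34 → Negative. {age=1, mass=33, diet=omnivore, legs=0} → mass = 33 → Negative. {age=19, mass=2, diet=omnivore, legs=0} → mass = 2 → Positive. {age=15, mass=42, diet=herbivore, legs=3} → mass = 42 → Negative.

Negative, Negative, Positive, Negative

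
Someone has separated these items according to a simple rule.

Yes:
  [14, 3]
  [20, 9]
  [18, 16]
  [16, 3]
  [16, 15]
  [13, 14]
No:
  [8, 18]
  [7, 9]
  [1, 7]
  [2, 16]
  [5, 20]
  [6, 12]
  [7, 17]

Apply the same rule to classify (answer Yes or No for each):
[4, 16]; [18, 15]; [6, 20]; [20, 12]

The common property of the 'Yes' items is: first ≥ 9. No 'No' item has it.
[4, 16]: first 4 — doesn't match, so No.
[18, 15]: first 18 — satisfies this, so Yes.
[6, 20]: first 6 — doesn't match, so No.
[20, 12]: first 20 — satisfies this, so Yes.

No, Yes, No, Yes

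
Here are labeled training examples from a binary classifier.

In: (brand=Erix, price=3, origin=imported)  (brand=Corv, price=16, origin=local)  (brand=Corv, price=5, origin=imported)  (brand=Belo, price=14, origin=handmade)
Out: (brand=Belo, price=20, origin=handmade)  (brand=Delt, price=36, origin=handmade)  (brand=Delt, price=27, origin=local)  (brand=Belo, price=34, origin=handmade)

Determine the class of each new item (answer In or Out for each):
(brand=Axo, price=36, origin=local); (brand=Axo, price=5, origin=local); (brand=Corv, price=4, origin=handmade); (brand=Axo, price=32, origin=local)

Out, In, In, Out

'In' ⟺ price ≤ 16.
(brand=Axo, price=36, origin=local) → price = 36 → Out. (brand=Axo, price=5, origin=local) → price = 5 → In. (brand=Corv, price=4, origin=handmade) → price = 4 → In. (brand=Axo, price=32, origin=local) → price = 32 → Out.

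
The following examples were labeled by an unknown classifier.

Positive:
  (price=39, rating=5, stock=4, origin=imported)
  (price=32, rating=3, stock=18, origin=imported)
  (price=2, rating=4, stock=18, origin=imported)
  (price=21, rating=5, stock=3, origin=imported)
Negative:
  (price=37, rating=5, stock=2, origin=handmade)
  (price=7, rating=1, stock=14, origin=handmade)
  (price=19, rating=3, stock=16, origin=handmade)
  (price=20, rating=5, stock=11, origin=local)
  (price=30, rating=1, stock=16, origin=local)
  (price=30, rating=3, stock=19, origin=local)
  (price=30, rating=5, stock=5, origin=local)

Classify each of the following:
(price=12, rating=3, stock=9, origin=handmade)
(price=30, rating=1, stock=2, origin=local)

Negative, Negative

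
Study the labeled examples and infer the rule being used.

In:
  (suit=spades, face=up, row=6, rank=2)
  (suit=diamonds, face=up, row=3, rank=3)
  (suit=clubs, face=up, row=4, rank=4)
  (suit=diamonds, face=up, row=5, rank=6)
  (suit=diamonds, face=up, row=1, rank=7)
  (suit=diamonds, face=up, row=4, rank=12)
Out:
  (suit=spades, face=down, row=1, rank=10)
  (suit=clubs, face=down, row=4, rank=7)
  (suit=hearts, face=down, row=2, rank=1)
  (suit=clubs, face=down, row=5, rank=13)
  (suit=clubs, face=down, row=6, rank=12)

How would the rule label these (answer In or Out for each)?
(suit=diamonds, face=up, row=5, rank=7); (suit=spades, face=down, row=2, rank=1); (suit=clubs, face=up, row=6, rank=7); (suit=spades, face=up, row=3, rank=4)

In, Out, In, In

Every 'In' example satisfies: face is up. None of the 'Out' examples do.
(suit=diamonds, face=up, row=5, rank=7) → face is up → In. (suit=spades, face=down, row=2, rank=1) → face is down → Out. (suit=clubs, face=up, row=6, rank=7) → face is up → In. (suit=spades, face=up, row=3, rank=4) → face is up → In.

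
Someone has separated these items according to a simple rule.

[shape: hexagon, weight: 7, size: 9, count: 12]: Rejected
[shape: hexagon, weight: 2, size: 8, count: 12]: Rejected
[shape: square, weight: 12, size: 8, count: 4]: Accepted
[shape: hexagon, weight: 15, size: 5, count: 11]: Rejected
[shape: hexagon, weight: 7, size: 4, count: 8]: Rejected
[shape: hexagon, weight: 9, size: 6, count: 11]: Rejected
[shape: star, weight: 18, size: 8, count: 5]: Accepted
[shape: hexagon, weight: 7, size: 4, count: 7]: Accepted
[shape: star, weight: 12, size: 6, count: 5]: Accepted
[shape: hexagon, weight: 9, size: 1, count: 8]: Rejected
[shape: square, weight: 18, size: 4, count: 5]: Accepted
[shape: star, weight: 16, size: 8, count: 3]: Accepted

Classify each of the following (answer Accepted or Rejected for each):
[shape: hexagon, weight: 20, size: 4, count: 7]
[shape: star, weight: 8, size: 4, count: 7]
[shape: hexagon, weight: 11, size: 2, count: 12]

Accepted, Accepted, Rejected

The classifier is using: count ≤ 7.
Accepted: [shape: hexagon, weight: 20, size: 4, count: 7], since count = 7. Accepted: [shape: star, weight: 8, size: 4, count: 7], since count = 7. Rejected: [shape: hexagon, weight: 11, size: 2, count: 12], since count = 12.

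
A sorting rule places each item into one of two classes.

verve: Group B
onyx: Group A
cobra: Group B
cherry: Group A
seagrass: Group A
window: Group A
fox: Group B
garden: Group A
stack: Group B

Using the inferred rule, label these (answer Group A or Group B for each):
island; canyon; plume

Group A, Group A, Group B

The pattern is that an item is 'Group A' exactly when: even length.
island: length 6 — has this property, so Group A.
canyon: length 6 — has this property, so Group A.
plume: length 5 — does not pass, so Group B.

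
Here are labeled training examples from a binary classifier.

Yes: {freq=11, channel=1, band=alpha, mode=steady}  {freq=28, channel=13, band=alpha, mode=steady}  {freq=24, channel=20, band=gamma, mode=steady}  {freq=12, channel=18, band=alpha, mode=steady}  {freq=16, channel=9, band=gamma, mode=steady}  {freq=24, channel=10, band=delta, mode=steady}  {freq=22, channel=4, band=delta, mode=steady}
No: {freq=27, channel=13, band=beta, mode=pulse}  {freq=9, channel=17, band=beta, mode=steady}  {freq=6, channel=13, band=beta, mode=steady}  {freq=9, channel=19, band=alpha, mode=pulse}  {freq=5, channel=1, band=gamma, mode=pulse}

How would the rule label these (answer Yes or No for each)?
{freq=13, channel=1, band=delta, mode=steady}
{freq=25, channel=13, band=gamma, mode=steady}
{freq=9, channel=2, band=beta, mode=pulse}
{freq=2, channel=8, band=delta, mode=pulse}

Yes, Yes, No, No

The classifier is using: mode is steady AND freq ≥ 11.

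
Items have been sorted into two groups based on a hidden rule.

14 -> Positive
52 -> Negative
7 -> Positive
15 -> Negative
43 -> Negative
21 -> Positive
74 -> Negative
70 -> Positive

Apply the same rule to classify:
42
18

Positive, Negative

Rule: multiple of 7. This holds for each 'Positive' example and fails for each 'Negative' one.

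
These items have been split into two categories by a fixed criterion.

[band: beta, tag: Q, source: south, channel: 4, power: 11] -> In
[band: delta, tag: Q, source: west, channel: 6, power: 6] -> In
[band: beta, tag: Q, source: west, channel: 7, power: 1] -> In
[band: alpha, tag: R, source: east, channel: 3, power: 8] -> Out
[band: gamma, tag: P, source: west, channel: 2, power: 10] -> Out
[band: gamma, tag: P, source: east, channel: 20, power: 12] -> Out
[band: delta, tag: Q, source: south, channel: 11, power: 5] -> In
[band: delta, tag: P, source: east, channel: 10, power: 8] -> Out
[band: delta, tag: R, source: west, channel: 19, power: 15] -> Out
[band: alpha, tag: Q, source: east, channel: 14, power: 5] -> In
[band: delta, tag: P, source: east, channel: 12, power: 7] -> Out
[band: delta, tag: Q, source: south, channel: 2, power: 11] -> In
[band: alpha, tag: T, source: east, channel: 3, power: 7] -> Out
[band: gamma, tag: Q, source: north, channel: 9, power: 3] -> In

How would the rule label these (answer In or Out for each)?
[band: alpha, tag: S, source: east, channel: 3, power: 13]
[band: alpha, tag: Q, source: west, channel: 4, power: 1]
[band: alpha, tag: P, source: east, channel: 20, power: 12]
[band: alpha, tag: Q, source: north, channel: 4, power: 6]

Out, In, Out, In

Comparing the two groups points to one rule — tag is Q.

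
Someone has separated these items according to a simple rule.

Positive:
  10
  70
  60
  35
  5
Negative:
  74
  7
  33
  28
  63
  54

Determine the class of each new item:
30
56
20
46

Positive, Negative, Positive, Negative

Comparing the two groups points to one rule — multiple of 5.
Positive: 30, since 30 = 5·6.
Negative: 56, since 56 = 5·11 + 1.
Positive: 20, since 20 = 5·4.
Negative: 46, since 46 = 5·9 + 1.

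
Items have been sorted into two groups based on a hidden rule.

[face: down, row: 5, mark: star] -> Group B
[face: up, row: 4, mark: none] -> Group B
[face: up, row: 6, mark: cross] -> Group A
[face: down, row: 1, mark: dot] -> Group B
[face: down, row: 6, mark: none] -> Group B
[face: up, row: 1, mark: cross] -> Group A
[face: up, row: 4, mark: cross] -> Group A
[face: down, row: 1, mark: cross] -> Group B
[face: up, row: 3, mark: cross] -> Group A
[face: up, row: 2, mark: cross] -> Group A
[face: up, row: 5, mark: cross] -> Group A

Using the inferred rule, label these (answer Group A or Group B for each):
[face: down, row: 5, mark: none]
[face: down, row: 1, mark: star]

Rule: mark is cross AND face is up. This holds for each 'Group A' example and fails for each 'Group B' one.
Group B: [face: down, row: 5, mark: none], since mark is none, face is down.
Group B: [face: down, row: 1, mark: star], since mark is star, face is down.

Group B, Group B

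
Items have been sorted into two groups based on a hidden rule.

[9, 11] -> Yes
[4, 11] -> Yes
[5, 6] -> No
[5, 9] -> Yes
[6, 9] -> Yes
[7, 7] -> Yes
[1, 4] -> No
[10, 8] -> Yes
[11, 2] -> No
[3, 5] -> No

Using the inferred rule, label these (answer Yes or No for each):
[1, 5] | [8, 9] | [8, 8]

No, Yes, Yes

The classifier is using: sum ≥ 14.
[1, 5]: 1+5 = 6 — does not pass, so No.
[8, 9]: 8+9 = 17 — meets the rule, so Yes.
[8, 8]: 8+8 = 16 — meets the rule, so Yes.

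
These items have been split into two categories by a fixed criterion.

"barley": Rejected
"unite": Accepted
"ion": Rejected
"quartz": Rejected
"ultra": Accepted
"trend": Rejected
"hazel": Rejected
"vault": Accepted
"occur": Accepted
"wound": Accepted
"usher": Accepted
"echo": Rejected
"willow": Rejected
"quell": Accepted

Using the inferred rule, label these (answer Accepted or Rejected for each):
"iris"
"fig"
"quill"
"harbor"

Rejected, Rejected, Accepted, Rejected

'Accepted' ⟺ odd length AND contains 'u'.
"iris" → length 4, no 'u' → Rejected. "fig" → length 3, no 'u' → Rejected. "quill" → length 5, has 'u' → Accepted. "harbor" → length 6, no 'u' → Rejected.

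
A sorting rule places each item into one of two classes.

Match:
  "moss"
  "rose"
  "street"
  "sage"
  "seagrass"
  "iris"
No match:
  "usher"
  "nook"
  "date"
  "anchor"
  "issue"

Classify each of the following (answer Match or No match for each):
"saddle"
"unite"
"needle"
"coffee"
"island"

Rule: even length AND contains 's'. This holds for each 'Match' example and fails for each 'No match' one.
"saddle" → length 6, has 's' → Match. "unite" → length 5, no 's' → No match. "needle" → length 6, no 's' → No match. "coffee" → length 6, no 's' → No match. "island" → length 6, has 's' → Match.

Match, No match, No match, No match, Match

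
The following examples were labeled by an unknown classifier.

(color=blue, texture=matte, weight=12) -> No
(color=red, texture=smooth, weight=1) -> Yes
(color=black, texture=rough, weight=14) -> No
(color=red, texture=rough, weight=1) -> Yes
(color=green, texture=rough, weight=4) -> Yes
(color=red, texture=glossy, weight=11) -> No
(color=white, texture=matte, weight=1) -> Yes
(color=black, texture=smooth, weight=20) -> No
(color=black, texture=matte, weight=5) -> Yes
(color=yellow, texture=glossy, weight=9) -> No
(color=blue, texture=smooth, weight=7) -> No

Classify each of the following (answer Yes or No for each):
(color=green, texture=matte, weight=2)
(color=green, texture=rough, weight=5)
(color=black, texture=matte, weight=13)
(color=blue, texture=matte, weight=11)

The rule appears to be: weight ≤ 5.

Yes, Yes, No, No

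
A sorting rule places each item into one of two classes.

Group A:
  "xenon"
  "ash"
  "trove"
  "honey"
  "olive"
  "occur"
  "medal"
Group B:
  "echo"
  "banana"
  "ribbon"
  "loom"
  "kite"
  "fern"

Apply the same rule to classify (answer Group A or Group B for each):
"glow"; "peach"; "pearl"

Comparing the two groups points to one rule — odd length.

Group B, Group A, Group A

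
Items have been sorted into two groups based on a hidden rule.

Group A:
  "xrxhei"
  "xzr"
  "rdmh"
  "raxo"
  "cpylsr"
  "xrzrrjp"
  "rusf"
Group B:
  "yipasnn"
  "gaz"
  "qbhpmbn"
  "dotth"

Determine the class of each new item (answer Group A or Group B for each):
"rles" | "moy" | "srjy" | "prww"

The common property of the 'Group A' items is: contains 'r'. No 'Group B' item has it.

Group A, Group B, Group A, Group A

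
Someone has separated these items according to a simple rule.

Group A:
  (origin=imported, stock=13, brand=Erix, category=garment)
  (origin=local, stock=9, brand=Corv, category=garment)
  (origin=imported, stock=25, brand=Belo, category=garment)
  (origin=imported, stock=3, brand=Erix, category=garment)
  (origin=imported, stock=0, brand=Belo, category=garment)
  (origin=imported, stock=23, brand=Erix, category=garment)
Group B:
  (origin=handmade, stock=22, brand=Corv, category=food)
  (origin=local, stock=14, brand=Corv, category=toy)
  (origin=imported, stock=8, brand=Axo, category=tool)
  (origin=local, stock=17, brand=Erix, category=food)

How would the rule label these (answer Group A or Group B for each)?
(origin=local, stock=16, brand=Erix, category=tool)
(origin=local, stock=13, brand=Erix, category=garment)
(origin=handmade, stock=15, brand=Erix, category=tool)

Comparing the two groups points to one rule — category is garment.
(origin=local, stock=16, brand=Erix, category=tool): category is tool — does not fit, so Group B. (origin=local, stock=13, brand=Erix, category=garment): category is garment — fits, so Group A. (origin=handmade, stock=15, brand=Erix, category=tool): category is tool — does not fit, so Group B.

Group B, Group A, Group B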